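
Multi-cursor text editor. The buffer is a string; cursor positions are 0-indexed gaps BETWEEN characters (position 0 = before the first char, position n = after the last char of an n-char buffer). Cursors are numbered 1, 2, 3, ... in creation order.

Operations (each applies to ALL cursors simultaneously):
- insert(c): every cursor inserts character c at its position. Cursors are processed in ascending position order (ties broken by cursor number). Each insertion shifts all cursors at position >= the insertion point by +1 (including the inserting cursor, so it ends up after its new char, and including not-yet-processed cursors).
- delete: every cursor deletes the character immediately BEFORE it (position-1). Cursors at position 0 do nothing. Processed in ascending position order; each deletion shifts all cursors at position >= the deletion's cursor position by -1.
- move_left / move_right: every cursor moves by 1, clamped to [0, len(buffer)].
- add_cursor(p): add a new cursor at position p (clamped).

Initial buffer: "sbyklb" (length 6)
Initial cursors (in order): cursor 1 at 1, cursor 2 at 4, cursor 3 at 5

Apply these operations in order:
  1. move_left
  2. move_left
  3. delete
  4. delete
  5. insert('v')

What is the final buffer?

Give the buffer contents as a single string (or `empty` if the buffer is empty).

After op 1 (move_left): buffer="sbyklb" (len 6), cursors c1@0 c2@3 c3@4, authorship ......
After op 2 (move_left): buffer="sbyklb" (len 6), cursors c1@0 c2@2 c3@3, authorship ......
After op 3 (delete): buffer="sklb" (len 4), cursors c1@0 c2@1 c3@1, authorship ....
After op 4 (delete): buffer="klb" (len 3), cursors c1@0 c2@0 c3@0, authorship ...
After op 5 (insert('v')): buffer="vvvklb" (len 6), cursors c1@3 c2@3 c3@3, authorship 123...

Answer: vvvklb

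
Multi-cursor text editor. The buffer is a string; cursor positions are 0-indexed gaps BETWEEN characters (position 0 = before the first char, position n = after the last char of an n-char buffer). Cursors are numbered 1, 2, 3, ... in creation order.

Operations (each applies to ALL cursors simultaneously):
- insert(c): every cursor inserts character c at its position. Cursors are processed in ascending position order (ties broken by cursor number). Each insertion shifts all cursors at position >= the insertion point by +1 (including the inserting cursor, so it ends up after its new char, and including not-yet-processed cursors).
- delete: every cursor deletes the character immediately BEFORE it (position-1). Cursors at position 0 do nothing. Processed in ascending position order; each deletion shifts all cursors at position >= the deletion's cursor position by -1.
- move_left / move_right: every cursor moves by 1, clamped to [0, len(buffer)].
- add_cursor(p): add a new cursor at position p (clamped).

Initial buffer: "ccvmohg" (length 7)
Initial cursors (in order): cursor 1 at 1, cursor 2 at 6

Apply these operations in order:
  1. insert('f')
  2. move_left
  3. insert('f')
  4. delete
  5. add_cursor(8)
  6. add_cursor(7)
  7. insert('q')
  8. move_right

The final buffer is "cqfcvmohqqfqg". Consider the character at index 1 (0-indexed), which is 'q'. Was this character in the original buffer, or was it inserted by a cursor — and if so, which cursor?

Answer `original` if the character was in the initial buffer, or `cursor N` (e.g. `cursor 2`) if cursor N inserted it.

Answer: cursor 1

Derivation:
After op 1 (insert('f')): buffer="cfcvmohfg" (len 9), cursors c1@2 c2@8, authorship .1.....2.
After op 2 (move_left): buffer="cfcvmohfg" (len 9), cursors c1@1 c2@7, authorship .1.....2.
After op 3 (insert('f')): buffer="cffcvmohffg" (len 11), cursors c1@2 c2@9, authorship .11.....22.
After op 4 (delete): buffer="cfcvmohfg" (len 9), cursors c1@1 c2@7, authorship .1.....2.
After op 5 (add_cursor(8)): buffer="cfcvmohfg" (len 9), cursors c1@1 c2@7 c3@8, authorship .1.....2.
After op 6 (add_cursor(7)): buffer="cfcvmohfg" (len 9), cursors c1@1 c2@7 c4@7 c3@8, authorship .1.....2.
After op 7 (insert('q')): buffer="cqfcvmohqqfqg" (len 13), cursors c1@2 c2@10 c4@10 c3@12, authorship .11.....2423.
After op 8 (move_right): buffer="cqfcvmohqqfqg" (len 13), cursors c1@3 c2@11 c4@11 c3@13, authorship .11.....2423.
Authorship (.=original, N=cursor N): . 1 1 . . . . . 2 4 2 3 .
Index 1: author = 1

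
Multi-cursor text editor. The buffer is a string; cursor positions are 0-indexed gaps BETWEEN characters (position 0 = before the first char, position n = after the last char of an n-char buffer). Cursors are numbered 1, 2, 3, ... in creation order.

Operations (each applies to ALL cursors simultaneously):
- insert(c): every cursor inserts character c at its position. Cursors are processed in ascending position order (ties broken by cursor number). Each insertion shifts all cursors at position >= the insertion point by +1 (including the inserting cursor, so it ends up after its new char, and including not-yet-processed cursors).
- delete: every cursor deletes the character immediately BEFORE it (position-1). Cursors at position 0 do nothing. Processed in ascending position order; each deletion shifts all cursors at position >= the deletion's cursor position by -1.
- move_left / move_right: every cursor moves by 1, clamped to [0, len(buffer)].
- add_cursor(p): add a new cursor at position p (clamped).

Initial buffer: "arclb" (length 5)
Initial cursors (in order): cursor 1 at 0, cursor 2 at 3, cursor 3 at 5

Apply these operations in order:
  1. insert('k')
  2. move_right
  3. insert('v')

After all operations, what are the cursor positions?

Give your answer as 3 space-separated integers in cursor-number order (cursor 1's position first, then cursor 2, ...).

Answer: 3 8 11

Derivation:
After op 1 (insert('k')): buffer="karcklbk" (len 8), cursors c1@1 c2@5 c3@8, authorship 1...2..3
After op 2 (move_right): buffer="karcklbk" (len 8), cursors c1@2 c2@6 c3@8, authorship 1...2..3
After op 3 (insert('v')): buffer="kavrcklvbkv" (len 11), cursors c1@3 c2@8 c3@11, authorship 1.1..2.2.33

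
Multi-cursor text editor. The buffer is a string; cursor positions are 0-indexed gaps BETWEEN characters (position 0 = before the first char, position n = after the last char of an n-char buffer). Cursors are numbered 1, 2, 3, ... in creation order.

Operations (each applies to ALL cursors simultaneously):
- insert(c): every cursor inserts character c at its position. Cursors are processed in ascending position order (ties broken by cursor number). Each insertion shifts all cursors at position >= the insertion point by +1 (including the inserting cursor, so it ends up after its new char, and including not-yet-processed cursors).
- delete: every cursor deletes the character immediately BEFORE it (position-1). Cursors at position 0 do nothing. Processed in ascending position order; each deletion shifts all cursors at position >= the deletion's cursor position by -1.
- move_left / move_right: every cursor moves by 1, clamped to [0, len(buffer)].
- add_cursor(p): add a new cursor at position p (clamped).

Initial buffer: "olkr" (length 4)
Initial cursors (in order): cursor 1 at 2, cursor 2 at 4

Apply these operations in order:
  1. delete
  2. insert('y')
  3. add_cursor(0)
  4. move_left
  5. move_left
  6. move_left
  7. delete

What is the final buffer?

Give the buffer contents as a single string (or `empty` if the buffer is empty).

After op 1 (delete): buffer="ok" (len 2), cursors c1@1 c2@2, authorship ..
After op 2 (insert('y')): buffer="oyky" (len 4), cursors c1@2 c2@4, authorship .1.2
After op 3 (add_cursor(0)): buffer="oyky" (len 4), cursors c3@0 c1@2 c2@4, authorship .1.2
After op 4 (move_left): buffer="oyky" (len 4), cursors c3@0 c1@1 c2@3, authorship .1.2
After op 5 (move_left): buffer="oyky" (len 4), cursors c1@0 c3@0 c2@2, authorship .1.2
After op 6 (move_left): buffer="oyky" (len 4), cursors c1@0 c3@0 c2@1, authorship .1.2
After op 7 (delete): buffer="yky" (len 3), cursors c1@0 c2@0 c3@0, authorship 1.2

Answer: yky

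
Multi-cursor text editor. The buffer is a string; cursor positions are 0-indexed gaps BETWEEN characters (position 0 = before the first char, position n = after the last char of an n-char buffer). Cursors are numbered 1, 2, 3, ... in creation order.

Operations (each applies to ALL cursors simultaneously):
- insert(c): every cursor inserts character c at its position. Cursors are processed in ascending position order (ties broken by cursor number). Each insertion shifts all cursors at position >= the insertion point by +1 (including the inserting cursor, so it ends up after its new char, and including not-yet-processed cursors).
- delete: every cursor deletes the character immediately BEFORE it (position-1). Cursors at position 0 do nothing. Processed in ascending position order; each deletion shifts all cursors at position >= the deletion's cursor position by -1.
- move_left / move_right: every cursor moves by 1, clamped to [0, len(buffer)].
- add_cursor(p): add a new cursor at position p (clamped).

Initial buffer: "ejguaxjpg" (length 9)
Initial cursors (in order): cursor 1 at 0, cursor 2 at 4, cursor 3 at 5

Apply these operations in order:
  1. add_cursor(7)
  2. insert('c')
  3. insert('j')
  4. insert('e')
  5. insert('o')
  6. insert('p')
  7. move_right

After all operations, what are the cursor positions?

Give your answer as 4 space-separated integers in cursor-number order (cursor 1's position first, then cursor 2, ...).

After op 1 (add_cursor(7)): buffer="ejguaxjpg" (len 9), cursors c1@0 c2@4 c3@5 c4@7, authorship .........
After op 2 (insert('c')): buffer="cejgucacxjcpg" (len 13), cursors c1@1 c2@6 c3@8 c4@11, authorship 1....2.3..4..
After op 3 (insert('j')): buffer="cjejgucjacjxjcjpg" (len 17), cursors c1@2 c2@8 c3@11 c4@15, authorship 11....22.33..44..
After op 4 (insert('e')): buffer="cjeejgucjeacjexjcjepg" (len 21), cursors c1@3 c2@10 c3@14 c4@19, authorship 111....222.333..444..
After op 5 (insert('o')): buffer="cjeoejgucjeoacjeoxjcjeopg" (len 25), cursors c1@4 c2@12 c3@17 c4@23, authorship 1111....2222.3333..4444..
After op 6 (insert('p')): buffer="cjeopejgucjeopacjeopxjcjeoppg" (len 29), cursors c1@5 c2@14 c3@20 c4@27, authorship 11111....22222.33333..44444..
After op 7 (move_right): buffer="cjeopejgucjeopacjeopxjcjeoppg" (len 29), cursors c1@6 c2@15 c3@21 c4@28, authorship 11111....22222.33333..44444..

Answer: 6 15 21 28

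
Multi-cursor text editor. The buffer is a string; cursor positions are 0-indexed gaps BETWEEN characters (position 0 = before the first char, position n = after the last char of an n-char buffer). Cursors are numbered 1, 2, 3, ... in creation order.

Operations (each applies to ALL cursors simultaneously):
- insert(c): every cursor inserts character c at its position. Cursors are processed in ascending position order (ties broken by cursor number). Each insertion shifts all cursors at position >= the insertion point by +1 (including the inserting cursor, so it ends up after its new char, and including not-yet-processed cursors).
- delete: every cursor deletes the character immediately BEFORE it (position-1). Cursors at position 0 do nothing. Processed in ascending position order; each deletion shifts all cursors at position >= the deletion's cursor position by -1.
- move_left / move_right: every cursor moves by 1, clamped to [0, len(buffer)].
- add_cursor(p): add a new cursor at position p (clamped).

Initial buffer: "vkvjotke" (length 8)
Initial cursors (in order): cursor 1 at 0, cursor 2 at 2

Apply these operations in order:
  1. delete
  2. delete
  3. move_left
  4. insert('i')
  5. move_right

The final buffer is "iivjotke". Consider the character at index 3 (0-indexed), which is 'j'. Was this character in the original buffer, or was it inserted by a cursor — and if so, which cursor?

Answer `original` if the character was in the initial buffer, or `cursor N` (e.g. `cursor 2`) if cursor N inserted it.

After op 1 (delete): buffer="vvjotke" (len 7), cursors c1@0 c2@1, authorship .......
After op 2 (delete): buffer="vjotke" (len 6), cursors c1@0 c2@0, authorship ......
After op 3 (move_left): buffer="vjotke" (len 6), cursors c1@0 c2@0, authorship ......
After op 4 (insert('i')): buffer="iivjotke" (len 8), cursors c1@2 c2@2, authorship 12......
After op 5 (move_right): buffer="iivjotke" (len 8), cursors c1@3 c2@3, authorship 12......
Authorship (.=original, N=cursor N): 1 2 . . . . . .
Index 3: author = original

Answer: original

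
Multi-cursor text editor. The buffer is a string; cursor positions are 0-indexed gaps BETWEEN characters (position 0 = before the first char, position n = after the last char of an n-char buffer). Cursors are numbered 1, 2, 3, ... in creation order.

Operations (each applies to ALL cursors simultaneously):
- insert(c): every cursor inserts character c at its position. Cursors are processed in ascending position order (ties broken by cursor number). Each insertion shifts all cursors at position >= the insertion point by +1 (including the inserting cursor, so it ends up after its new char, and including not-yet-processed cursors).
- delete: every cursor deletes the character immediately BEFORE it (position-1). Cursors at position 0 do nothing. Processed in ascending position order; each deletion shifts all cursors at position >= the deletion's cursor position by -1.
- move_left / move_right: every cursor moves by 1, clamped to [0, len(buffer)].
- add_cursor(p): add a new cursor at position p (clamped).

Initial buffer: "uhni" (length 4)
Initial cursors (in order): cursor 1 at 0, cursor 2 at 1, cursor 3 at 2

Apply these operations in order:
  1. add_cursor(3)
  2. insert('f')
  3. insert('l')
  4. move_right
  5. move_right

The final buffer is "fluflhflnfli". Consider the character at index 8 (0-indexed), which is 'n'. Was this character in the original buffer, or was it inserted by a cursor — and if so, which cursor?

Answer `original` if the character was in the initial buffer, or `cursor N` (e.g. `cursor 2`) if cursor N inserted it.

Answer: original

Derivation:
After op 1 (add_cursor(3)): buffer="uhni" (len 4), cursors c1@0 c2@1 c3@2 c4@3, authorship ....
After op 2 (insert('f')): buffer="fufhfnfi" (len 8), cursors c1@1 c2@3 c3@5 c4@7, authorship 1.2.3.4.
After op 3 (insert('l')): buffer="fluflhflnfli" (len 12), cursors c1@2 c2@5 c3@8 c4@11, authorship 11.22.33.44.
After op 4 (move_right): buffer="fluflhflnfli" (len 12), cursors c1@3 c2@6 c3@9 c4@12, authorship 11.22.33.44.
After op 5 (move_right): buffer="fluflhflnfli" (len 12), cursors c1@4 c2@7 c3@10 c4@12, authorship 11.22.33.44.
Authorship (.=original, N=cursor N): 1 1 . 2 2 . 3 3 . 4 4 .
Index 8: author = original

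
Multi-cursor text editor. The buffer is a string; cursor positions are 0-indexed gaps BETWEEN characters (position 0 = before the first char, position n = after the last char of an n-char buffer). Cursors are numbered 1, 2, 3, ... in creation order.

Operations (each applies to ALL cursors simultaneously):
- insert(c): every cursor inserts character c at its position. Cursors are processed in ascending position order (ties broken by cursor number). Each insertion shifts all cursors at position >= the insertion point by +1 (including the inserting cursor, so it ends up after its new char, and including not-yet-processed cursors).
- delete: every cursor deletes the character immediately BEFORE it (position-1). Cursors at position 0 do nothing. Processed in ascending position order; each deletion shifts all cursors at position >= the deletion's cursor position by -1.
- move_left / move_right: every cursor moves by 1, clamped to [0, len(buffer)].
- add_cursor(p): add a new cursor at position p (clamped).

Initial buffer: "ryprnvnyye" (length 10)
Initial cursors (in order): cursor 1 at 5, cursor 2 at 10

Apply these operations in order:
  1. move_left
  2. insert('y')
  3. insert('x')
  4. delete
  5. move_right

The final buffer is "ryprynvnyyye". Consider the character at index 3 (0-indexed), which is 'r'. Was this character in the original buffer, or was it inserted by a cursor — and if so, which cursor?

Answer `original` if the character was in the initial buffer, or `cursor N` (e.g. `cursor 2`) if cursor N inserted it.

After op 1 (move_left): buffer="ryprnvnyye" (len 10), cursors c1@4 c2@9, authorship ..........
After op 2 (insert('y')): buffer="ryprynvnyyye" (len 12), cursors c1@5 c2@11, authorship ....1.....2.
After op 3 (insert('x')): buffer="rypryxnvnyyyxe" (len 14), cursors c1@6 c2@13, authorship ....11.....22.
After op 4 (delete): buffer="ryprynvnyyye" (len 12), cursors c1@5 c2@11, authorship ....1.....2.
After op 5 (move_right): buffer="ryprynvnyyye" (len 12), cursors c1@6 c2@12, authorship ....1.....2.
Authorship (.=original, N=cursor N): . . . . 1 . . . . . 2 .
Index 3: author = original

Answer: original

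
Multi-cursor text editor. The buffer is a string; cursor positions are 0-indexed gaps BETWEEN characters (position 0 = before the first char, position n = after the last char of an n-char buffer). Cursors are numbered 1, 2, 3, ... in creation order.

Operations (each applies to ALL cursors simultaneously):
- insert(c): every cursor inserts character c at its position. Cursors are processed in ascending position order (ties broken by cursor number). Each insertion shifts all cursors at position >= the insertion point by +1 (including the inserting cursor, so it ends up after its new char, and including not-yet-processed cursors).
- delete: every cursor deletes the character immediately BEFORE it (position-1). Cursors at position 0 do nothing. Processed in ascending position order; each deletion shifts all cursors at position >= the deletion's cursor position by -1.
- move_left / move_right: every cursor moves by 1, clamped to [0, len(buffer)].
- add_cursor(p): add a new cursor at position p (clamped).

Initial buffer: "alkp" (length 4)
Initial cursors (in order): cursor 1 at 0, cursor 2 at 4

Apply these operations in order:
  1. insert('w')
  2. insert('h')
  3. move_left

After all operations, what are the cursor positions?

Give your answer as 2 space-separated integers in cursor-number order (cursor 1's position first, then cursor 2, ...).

After op 1 (insert('w')): buffer="walkpw" (len 6), cursors c1@1 c2@6, authorship 1....2
After op 2 (insert('h')): buffer="whalkpwh" (len 8), cursors c1@2 c2@8, authorship 11....22
After op 3 (move_left): buffer="whalkpwh" (len 8), cursors c1@1 c2@7, authorship 11....22

Answer: 1 7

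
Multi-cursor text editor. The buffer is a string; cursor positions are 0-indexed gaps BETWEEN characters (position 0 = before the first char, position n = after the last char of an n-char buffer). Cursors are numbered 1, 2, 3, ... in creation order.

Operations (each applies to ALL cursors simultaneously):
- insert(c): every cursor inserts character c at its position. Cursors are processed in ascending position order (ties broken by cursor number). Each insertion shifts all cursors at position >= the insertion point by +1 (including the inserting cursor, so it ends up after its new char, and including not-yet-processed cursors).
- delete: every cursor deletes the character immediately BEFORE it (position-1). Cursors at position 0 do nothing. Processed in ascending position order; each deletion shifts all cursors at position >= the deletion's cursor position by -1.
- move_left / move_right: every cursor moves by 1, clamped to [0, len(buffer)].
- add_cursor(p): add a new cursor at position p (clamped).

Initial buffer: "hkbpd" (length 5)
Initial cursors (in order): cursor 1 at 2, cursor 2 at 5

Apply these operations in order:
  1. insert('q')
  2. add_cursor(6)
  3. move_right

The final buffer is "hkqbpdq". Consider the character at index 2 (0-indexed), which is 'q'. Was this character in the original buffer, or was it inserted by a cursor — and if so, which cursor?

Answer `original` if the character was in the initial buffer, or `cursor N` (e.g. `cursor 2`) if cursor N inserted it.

After op 1 (insert('q')): buffer="hkqbpdq" (len 7), cursors c1@3 c2@7, authorship ..1...2
After op 2 (add_cursor(6)): buffer="hkqbpdq" (len 7), cursors c1@3 c3@6 c2@7, authorship ..1...2
After op 3 (move_right): buffer="hkqbpdq" (len 7), cursors c1@4 c2@7 c3@7, authorship ..1...2
Authorship (.=original, N=cursor N): . . 1 . . . 2
Index 2: author = 1

Answer: cursor 1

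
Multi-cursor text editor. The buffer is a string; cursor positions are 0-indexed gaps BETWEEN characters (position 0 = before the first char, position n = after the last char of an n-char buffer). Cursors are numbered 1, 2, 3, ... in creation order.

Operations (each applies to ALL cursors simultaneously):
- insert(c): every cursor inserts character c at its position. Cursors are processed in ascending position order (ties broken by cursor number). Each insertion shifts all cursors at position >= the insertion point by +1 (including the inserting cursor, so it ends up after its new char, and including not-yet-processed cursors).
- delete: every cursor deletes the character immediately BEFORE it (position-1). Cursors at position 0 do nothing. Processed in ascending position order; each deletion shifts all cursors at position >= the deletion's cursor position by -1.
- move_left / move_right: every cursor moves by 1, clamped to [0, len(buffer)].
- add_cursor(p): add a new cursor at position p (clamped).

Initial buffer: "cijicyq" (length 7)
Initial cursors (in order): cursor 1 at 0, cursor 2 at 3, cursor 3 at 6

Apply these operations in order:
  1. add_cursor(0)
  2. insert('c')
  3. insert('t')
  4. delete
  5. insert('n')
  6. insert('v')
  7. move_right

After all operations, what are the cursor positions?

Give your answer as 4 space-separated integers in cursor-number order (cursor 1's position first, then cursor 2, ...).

Answer: 7 13 19 7

Derivation:
After op 1 (add_cursor(0)): buffer="cijicyq" (len 7), cursors c1@0 c4@0 c2@3 c3@6, authorship .......
After op 2 (insert('c')): buffer="cccijcicycq" (len 11), cursors c1@2 c4@2 c2@6 c3@10, authorship 14...2...3.
After op 3 (insert('t')): buffer="ccttcijcticyctq" (len 15), cursors c1@4 c4@4 c2@9 c3@14, authorship 1414...22...33.
After op 4 (delete): buffer="cccijcicycq" (len 11), cursors c1@2 c4@2 c2@6 c3@10, authorship 14...2...3.
After op 5 (insert('n')): buffer="ccnncijcnicycnq" (len 15), cursors c1@4 c4@4 c2@9 c3@14, authorship 1414...22...33.
After op 6 (insert('v')): buffer="ccnnvvcijcnvicycnvq" (len 19), cursors c1@6 c4@6 c2@12 c3@18, authorship 141414...222...333.
After op 7 (move_right): buffer="ccnnvvcijcnvicycnvq" (len 19), cursors c1@7 c4@7 c2@13 c3@19, authorship 141414...222...333.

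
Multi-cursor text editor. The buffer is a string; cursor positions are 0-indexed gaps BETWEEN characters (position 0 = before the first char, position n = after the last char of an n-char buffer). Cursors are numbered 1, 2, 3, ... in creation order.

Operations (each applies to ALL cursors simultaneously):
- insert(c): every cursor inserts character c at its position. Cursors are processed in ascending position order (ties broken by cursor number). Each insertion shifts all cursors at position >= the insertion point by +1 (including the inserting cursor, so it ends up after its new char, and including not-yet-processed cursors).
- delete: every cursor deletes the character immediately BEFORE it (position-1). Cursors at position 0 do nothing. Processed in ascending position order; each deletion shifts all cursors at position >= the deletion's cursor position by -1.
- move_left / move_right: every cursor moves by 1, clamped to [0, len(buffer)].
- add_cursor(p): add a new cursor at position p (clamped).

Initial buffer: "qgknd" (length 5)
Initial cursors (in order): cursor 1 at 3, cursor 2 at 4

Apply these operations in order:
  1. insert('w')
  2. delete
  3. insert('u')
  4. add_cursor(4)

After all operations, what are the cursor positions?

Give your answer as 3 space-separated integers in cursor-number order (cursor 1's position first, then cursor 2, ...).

After op 1 (insert('w')): buffer="qgkwnwd" (len 7), cursors c1@4 c2@6, authorship ...1.2.
After op 2 (delete): buffer="qgknd" (len 5), cursors c1@3 c2@4, authorship .....
After op 3 (insert('u')): buffer="qgkunud" (len 7), cursors c1@4 c2@6, authorship ...1.2.
After op 4 (add_cursor(4)): buffer="qgkunud" (len 7), cursors c1@4 c3@4 c2@6, authorship ...1.2.

Answer: 4 6 4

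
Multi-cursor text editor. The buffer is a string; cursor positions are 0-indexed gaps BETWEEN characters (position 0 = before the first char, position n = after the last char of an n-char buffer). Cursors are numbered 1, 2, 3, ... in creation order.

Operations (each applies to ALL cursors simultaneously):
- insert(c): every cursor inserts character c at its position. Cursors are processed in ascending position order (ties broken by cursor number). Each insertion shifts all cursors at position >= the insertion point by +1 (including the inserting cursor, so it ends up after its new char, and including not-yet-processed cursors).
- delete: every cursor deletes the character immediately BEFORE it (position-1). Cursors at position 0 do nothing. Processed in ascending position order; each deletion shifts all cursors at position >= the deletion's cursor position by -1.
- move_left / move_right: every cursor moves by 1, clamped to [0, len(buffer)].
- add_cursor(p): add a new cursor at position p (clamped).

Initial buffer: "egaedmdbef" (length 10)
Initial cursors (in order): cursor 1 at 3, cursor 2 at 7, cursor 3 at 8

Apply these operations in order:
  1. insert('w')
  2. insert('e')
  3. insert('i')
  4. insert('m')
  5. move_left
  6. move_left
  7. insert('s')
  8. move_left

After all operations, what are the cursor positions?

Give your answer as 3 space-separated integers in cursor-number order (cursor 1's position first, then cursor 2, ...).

Answer: 5 14 20

Derivation:
After op 1 (insert('w')): buffer="egawedmdwbwef" (len 13), cursors c1@4 c2@9 c3@11, authorship ...1....2.3..
After op 2 (insert('e')): buffer="egaweedmdwebweef" (len 16), cursors c1@5 c2@11 c3@14, authorship ...11....22.33..
After op 3 (insert('i')): buffer="egaweiedmdweibweief" (len 19), cursors c1@6 c2@13 c3@17, authorship ...111....222.333..
After op 4 (insert('m')): buffer="egaweimedmdweimbweimef" (len 22), cursors c1@7 c2@15 c3@20, authorship ...1111....2222.3333..
After op 5 (move_left): buffer="egaweimedmdweimbweimef" (len 22), cursors c1@6 c2@14 c3@19, authorship ...1111....2222.3333..
After op 6 (move_left): buffer="egaweimedmdweimbweimef" (len 22), cursors c1@5 c2@13 c3@18, authorship ...1111....2222.3333..
After op 7 (insert('s')): buffer="egawesimedmdwesimbwesimef" (len 25), cursors c1@6 c2@15 c3@21, authorship ...11111....22222.33333..
After op 8 (move_left): buffer="egawesimedmdwesimbwesimef" (len 25), cursors c1@5 c2@14 c3@20, authorship ...11111....22222.33333..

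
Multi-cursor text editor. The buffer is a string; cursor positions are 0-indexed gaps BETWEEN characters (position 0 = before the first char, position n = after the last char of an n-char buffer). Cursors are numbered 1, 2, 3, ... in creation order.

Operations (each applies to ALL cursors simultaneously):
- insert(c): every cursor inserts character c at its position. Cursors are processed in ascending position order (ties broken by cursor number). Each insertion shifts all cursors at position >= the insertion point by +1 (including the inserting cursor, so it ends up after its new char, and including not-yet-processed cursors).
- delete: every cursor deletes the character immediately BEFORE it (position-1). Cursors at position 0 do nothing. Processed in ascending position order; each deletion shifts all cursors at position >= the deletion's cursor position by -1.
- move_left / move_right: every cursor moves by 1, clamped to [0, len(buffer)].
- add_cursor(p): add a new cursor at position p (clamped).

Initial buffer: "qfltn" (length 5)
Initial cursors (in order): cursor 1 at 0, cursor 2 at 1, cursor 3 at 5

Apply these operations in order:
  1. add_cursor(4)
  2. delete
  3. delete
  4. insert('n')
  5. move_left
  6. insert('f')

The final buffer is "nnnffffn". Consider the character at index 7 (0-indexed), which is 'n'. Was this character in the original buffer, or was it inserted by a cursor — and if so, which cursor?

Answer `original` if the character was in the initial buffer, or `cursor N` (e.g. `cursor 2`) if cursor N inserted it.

After op 1 (add_cursor(4)): buffer="qfltn" (len 5), cursors c1@0 c2@1 c4@4 c3@5, authorship .....
After op 2 (delete): buffer="fl" (len 2), cursors c1@0 c2@0 c3@2 c4@2, authorship ..
After op 3 (delete): buffer="" (len 0), cursors c1@0 c2@0 c3@0 c4@0, authorship 
After op 4 (insert('n')): buffer="nnnn" (len 4), cursors c1@4 c2@4 c3@4 c4@4, authorship 1234
After op 5 (move_left): buffer="nnnn" (len 4), cursors c1@3 c2@3 c3@3 c4@3, authorship 1234
After op 6 (insert('f')): buffer="nnnffffn" (len 8), cursors c1@7 c2@7 c3@7 c4@7, authorship 12312344
Authorship (.=original, N=cursor N): 1 2 3 1 2 3 4 4
Index 7: author = 4

Answer: cursor 4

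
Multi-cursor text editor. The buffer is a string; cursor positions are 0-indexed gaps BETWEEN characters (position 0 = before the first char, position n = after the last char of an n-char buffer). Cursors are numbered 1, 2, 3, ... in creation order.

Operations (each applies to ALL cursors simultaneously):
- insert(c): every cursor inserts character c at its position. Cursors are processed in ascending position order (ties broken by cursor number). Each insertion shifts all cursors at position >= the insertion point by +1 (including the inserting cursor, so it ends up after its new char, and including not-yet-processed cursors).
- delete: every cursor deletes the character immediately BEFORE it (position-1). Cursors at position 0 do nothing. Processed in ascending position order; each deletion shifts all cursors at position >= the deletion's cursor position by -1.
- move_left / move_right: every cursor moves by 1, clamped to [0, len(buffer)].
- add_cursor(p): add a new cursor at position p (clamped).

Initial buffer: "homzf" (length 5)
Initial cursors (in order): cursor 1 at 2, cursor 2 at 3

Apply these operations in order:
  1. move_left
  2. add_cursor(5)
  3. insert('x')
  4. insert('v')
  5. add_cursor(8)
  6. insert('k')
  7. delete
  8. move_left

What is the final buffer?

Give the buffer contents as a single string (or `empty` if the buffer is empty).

Answer: hxvoxvmzfxv

Derivation:
After op 1 (move_left): buffer="homzf" (len 5), cursors c1@1 c2@2, authorship .....
After op 2 (add_cursor(5)): buffer="homzf" (len 5), cursors c1@1 c2@2 c3@5, authorship .....
After op 3 (insert('x')): buffer="hxoxmzfx" (len 8), cursors c1@2 c2@4 c3@8, authorship .1.2...3
After op 4 (insert('v')): buffer="hxvoxvmzfxv" (len 11), cursors c1@3 c2@6 c3@11, authorship .11.22...33
After op 5 (add_cursor(8)): buffer="hxvoxvmzfxv" (len 11), cursors c1@3 c2@6 c4@8 c3@11, authorship .11.22...33
After op 6 (insert('k')): buffer="hxvkoxvkmzkfxvk" (len 15), cursors c1@4 c2@8 c4@11 c3@15, authorship .111.222..4.333
After op 7 (delete): buffer="hxvoxvmzfxv" (len 11), cursors c1@3 c2@6 c4@8 c3@11, authorship .11.22...33
After op 8 (move_left): buffer="hxvoxvmzfxv" (len 11), cursors c1@2 c2@5 c4@7 c3@10, authorship .11.22...33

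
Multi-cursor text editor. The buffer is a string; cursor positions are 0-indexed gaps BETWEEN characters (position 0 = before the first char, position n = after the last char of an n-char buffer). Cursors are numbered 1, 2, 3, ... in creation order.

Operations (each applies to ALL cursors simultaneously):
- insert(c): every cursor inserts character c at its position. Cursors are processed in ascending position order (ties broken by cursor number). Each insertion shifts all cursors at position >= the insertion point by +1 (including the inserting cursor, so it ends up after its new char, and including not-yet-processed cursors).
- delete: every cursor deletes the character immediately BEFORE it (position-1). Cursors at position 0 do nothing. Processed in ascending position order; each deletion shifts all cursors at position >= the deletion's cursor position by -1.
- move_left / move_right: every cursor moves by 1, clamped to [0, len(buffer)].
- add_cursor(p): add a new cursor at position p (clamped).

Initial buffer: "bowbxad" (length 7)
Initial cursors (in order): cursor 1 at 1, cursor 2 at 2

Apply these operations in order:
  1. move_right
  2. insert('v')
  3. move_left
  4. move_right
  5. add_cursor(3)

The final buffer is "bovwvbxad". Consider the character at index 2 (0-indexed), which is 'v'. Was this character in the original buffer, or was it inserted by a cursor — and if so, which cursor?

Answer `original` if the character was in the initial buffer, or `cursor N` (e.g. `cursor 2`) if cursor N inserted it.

Answer: cursor 1

Derivation:
After op 1 (move_right): buffer="bowbxad" (len 7), cursors c1@2 c2@3, authorship .......
After op 2 (insert('v')): buffer="bovwvbxad" (len 9), cursors c1@3 c2@5, authorship ..1.2....
After op 3 (move_left): buffer="bovwvbxad" (len 9), cursors c1@2 c2@4, authorship ..1.2....
After op 4 (move_right): buffer="bovwvbxad" (len 9), cursors c1@3 c2@5, authorship ..1.2....
After op 5 (add_cursor(3)): buffer="bovwvbxad" (len 9), cursors c1@3 c3@3 c2@5, authorship ..1.2....
Authorship (.=original, N=cursor N): . . 1 . 2 . . . .
Index 2: author = 1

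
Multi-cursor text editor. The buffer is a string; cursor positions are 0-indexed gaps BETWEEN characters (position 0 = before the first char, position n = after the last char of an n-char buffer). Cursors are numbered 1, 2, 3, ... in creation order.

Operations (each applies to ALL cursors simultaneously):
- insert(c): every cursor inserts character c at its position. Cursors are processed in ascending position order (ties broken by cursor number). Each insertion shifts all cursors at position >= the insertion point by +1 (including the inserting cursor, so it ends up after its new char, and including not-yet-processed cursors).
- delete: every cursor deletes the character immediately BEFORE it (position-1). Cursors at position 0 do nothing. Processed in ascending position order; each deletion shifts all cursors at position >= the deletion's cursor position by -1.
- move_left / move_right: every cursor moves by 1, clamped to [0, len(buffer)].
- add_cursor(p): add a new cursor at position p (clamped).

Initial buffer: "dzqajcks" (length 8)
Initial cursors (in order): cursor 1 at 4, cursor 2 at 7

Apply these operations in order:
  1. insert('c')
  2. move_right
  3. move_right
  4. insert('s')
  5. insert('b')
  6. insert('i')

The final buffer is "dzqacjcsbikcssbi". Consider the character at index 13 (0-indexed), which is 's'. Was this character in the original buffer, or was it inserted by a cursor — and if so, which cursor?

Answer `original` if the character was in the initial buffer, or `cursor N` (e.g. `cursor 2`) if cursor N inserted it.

After op 1 (insert('c')): buffer="dzqacjckcs" (len 10), cursors c1@5 c2@9, authorship ....1...2.
After op 2 (move_right): buffer="dzqacjckcs" (len 10), cursors c1@6 c2@10, authorship ....1...2.
After op 3 (move_right): buffer="dzqacjckcs" (len 10), cursors c1@7 c2@10, authorship ....1...2.
After op 4 (insert('s')): buffer="dzqacjcskcss" (len 12), cursors c1@8 c2@12, authorship ....1..1.2.2
After op 5 (insert('b')): buffer="dzqacjcsbkcssb" (len 14), cursors c1@9 c2@14, authorship ....1..11.2.22
After op 6 (insert('i')): buffer="dzqacjcsbikcssbi" (len 16), cursors c1@10 c2@16, authorship ....1..111.2.222
Authorship (.=original, N=cursor N): . . . . 1 . . 1 1 1 . 2 . 2 2 2
Index 13: author = 2

Answer: cursor 2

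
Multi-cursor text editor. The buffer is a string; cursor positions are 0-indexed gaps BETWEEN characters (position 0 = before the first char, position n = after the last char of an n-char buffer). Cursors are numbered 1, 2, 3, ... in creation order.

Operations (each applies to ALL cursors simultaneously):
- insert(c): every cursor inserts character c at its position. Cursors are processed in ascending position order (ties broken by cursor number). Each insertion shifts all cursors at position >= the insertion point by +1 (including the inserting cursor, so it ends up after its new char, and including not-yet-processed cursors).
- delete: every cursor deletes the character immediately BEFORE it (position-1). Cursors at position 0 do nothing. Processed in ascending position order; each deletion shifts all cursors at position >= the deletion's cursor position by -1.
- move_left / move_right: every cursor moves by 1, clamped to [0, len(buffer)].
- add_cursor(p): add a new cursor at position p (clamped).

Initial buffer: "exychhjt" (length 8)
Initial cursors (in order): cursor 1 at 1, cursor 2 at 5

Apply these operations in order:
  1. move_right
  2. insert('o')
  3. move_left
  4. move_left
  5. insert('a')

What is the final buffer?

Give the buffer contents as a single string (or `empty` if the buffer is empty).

After op 1 (move_right): buffer="exychhjt" (len 8), cursors c1@2 c2@6, authorship ........
After op 2 (insert('o')): buffer="exoychhojt" (len 10), cursors c1@3 c2@8, authorship ..1....2..
After op 3 (move_left): buffer="exoychhojt" (len 10), cursors c1@2 c2@7, authorship ..1....2..
After op 4 (move_left): buffer="exoychhojt" (len 10), cursors c1@1 c2@6, authorship ..1....2..
After op 5 (insert('a')): buffer="eaxoychahojt" (len 12), cursors c1@2 c2@8, authorship .1.1...2.2..

Answer: eaxoychahojt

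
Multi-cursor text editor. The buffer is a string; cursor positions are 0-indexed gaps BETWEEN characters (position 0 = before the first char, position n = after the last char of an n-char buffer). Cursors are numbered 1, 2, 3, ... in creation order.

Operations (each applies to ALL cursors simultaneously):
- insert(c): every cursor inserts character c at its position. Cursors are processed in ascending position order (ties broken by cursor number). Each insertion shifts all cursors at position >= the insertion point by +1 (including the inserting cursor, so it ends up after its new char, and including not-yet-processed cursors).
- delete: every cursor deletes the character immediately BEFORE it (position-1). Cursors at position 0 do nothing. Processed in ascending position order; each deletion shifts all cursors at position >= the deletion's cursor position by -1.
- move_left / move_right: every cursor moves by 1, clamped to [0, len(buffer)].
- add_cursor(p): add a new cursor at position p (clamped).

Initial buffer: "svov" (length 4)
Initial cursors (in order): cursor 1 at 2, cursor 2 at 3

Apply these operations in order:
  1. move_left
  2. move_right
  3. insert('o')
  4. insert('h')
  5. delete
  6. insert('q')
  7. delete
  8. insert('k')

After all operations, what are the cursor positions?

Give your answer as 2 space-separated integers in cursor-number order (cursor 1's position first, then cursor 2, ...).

After op 1 (move_left): buffer="svov" (len 4), cursors c1@1 c2@2, authorship ....
After op 2 (move_right): buffer="svov" (len 4), cursors c1@2 c2@3, authorship ....
After op 3 (insert('o')): buffer="svooov" (len 6), cursors c1@3 c2@5, authorship ..1.2.
After op 4 (insert('h')): buffer="svohoohv" (len 8), cursors c1@4 c2@7, authorship ..11.22.
After op 5 (delete): buffer="svooov" (len 6), cursors c1@3 c2@5, authorship ..1.2.
After op 6 (insert('q')): buffer="svoqooqv" (len 8), cursors c1@4 c2@7, authorship ..11.22.
After op 7 (delete): buffer="svooov" (len 6), cursors c1@3 c2@5, authorship ..1.2.
After op 8 (insert('k')): buffer="svokookv" (len 8), cursors c1@4 c2@7, authorship ..11.22.

Answer: 4 7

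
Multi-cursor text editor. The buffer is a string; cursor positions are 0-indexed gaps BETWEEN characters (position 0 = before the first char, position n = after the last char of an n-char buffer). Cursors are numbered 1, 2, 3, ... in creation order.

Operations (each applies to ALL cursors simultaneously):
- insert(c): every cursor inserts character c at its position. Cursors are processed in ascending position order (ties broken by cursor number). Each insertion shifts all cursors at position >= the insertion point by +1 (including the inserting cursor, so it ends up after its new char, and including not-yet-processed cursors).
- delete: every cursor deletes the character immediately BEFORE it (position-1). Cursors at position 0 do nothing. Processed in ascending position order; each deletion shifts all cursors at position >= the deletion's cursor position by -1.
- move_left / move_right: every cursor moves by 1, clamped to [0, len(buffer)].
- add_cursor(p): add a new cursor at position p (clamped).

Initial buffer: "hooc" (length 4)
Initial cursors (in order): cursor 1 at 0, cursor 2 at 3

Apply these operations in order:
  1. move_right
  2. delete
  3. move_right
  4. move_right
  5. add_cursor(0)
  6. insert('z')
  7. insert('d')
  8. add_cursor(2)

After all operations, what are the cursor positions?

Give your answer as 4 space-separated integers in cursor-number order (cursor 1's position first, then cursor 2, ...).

After op 1 (move_right): buffer="hooc" (len 4), cursors c1@1 c2@4, authorship ....
After op 2 (delete): buffer="oo" (len 2), cursors c1@0 c2@2, authorship ..
After op 3 (move_right): buffer="oo" (len 2), cursors c1@1 c2@2, authorship ..
After op 4 (move_right): buffer="oo" (len 2), cursors c1@2 c2@2, authorship ..
After op 5 (add_cursor(0)): buffer="oo" (len 2), cursors c3@0 c1@2 c2@2, authorship ..
After op 6 (insert('z')): buffer="zoozz" (len 5), cursors c3@1 c1@5 c2@5, authorship 3..12
After op 7 (insert('d')): buffer="zdoozzdd" (len 8), cursors c3@2 c1@8 c2@8, authorship 33..1212
After op 8 (add_cursor(2)): buffer="zdoozzdd" (len 8), cursors c3@2 c4@2 c1@8 c2@8, authorship 33..1212

Answer: 8 8 2 2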